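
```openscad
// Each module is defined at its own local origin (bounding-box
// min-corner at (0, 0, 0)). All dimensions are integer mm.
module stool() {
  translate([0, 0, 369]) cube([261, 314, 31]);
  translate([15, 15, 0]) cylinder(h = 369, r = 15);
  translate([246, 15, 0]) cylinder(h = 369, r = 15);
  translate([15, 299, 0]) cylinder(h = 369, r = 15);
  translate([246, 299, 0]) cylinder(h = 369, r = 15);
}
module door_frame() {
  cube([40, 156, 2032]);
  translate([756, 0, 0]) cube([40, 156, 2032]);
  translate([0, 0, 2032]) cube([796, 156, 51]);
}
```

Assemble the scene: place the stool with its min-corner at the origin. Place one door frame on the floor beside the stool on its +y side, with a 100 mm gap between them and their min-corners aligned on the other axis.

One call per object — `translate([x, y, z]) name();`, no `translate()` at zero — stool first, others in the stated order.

stool();
translate([0, 414, 0]) door_frame();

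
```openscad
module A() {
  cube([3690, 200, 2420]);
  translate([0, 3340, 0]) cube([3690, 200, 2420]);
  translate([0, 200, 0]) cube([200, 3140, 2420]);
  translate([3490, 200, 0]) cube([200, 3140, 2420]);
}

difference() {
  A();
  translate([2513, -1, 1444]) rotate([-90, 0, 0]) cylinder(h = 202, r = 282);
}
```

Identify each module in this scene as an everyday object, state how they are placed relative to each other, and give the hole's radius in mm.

A is a house frame. The house frame has a circular hole through its front wall. The hole's radius is 282 mm.

The subtracted cylinder has r = 282 mm.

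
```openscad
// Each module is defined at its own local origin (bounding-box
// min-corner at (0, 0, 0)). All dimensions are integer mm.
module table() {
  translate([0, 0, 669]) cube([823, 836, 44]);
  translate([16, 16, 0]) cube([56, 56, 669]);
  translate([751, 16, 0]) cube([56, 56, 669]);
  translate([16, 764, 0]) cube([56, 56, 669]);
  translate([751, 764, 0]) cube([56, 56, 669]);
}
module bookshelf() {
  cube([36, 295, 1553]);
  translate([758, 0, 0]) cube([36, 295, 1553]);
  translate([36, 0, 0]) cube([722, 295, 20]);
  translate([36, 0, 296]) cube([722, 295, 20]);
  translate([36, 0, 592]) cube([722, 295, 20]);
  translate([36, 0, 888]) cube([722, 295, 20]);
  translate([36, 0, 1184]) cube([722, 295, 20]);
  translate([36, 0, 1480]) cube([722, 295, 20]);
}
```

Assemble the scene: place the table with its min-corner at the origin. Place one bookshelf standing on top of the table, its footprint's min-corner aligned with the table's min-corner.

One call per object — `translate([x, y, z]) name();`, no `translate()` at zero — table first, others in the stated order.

table();
translate([0, 0, 713]) bookshelf();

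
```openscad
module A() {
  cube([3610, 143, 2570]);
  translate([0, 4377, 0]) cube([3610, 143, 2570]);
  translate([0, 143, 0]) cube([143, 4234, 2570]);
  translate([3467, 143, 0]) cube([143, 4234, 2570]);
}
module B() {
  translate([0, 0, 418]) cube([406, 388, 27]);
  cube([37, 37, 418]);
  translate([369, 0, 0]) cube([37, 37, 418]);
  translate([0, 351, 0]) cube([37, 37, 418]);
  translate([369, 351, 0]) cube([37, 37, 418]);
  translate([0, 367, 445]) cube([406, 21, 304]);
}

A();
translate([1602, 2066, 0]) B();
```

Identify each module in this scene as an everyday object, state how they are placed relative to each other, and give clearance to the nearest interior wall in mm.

Clearances: x = 1459, y = 1923; minimum 1459 mm.

A is a house frame. B is a chair. The chair sits inside the house frame, centred. The clearance to the nearest interior wall is 1459 mm.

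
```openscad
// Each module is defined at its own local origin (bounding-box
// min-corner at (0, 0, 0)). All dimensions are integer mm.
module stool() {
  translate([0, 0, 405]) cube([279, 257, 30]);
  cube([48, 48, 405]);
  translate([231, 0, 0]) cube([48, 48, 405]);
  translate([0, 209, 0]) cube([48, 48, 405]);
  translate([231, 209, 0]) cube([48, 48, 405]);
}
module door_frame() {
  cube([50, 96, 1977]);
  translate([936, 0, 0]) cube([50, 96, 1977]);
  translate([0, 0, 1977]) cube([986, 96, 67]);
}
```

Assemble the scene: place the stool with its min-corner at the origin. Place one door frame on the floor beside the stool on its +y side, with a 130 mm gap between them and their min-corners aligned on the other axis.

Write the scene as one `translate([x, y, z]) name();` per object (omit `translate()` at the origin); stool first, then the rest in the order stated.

stool();
translate([0, 387, 0]) door_frame();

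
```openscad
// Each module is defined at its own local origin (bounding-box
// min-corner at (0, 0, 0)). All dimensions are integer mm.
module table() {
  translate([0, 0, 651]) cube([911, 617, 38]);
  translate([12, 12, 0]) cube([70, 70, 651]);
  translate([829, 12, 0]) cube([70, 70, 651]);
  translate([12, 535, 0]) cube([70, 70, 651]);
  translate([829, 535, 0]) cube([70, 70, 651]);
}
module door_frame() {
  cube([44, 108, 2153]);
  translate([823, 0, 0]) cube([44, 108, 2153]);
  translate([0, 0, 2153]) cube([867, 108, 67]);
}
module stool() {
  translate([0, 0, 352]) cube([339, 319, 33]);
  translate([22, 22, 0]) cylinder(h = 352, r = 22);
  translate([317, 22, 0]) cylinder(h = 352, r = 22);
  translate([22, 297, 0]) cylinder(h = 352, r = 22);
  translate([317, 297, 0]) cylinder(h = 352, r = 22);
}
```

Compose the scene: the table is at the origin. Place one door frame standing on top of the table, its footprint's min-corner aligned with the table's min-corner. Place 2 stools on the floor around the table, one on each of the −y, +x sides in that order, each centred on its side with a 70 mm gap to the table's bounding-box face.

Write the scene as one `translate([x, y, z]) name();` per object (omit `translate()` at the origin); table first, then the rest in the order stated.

table();
translate([0, 0, 689]) door_frame();
translate([286, -389, 0]) stool();
translate([981, 149, 0]) stool();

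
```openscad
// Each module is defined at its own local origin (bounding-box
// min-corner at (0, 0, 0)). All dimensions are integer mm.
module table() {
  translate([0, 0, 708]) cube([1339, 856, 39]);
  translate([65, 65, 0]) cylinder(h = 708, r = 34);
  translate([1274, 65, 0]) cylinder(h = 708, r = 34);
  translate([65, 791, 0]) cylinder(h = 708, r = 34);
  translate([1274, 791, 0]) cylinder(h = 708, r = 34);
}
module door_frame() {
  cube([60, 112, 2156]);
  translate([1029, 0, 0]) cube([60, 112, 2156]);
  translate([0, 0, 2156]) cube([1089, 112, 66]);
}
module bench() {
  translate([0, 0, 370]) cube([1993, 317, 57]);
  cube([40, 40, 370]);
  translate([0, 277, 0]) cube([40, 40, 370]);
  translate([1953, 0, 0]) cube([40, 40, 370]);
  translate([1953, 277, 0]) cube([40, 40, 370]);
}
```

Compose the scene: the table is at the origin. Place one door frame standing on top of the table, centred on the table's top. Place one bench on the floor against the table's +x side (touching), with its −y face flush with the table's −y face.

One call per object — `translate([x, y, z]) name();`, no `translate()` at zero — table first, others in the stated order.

table();
translate([125, 372, 747]) door_frame();
translate([1339, 0, 0]) bench();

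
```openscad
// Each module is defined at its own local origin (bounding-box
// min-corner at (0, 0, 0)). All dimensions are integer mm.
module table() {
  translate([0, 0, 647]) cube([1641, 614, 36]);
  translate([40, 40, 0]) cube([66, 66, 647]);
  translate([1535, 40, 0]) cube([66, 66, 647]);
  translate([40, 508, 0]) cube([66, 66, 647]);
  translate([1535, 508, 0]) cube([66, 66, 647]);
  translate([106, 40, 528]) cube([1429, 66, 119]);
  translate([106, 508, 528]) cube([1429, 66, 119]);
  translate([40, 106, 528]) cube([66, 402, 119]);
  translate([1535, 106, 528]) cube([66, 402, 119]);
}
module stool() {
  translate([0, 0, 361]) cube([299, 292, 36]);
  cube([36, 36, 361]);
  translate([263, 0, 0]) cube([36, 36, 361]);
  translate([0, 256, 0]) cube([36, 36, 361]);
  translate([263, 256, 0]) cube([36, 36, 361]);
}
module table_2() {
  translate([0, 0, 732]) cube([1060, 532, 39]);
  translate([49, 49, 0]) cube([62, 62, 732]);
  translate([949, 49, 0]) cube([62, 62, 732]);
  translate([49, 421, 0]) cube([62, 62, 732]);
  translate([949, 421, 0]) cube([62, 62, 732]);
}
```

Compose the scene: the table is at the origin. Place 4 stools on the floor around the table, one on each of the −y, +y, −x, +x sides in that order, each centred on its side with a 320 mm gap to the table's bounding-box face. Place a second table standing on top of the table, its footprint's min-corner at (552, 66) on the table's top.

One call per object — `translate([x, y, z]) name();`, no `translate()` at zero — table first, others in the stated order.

table();
translate([671, -612, 0]) stool();
translate([671, 934, 0]) stool();
translate([-619, 161, 0]) stool();
translate([1961, 161, 0]) stool();
translate([552, 66, 683]) table_2();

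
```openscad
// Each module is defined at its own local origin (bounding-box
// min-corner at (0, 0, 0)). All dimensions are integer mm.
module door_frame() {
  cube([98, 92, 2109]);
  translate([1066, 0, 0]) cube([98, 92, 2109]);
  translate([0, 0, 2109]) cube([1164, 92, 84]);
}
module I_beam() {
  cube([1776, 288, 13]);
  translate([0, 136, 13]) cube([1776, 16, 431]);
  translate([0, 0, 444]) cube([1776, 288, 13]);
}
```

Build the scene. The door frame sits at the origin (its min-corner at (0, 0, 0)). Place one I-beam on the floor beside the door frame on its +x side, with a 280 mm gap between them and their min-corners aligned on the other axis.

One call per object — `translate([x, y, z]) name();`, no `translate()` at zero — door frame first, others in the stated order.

door_frame();
translate([1444, 0, 0]) I_beam();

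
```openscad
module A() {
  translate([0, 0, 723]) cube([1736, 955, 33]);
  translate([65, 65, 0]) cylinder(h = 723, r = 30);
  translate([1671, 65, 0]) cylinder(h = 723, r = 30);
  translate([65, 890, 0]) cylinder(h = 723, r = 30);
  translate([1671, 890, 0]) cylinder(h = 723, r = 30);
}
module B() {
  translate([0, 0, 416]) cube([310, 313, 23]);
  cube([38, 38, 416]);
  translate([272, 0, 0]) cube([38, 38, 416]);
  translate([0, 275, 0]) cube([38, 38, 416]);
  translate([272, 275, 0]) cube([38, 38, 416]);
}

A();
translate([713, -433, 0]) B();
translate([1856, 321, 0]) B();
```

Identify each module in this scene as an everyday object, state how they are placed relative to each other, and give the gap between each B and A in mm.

A is a table. B is a stool. Two stools sit around the table at the −y, +x sides. The gap between each stool and the table is 120 mm.

Each stool's nearest face is 120 mm from the table's bounding box.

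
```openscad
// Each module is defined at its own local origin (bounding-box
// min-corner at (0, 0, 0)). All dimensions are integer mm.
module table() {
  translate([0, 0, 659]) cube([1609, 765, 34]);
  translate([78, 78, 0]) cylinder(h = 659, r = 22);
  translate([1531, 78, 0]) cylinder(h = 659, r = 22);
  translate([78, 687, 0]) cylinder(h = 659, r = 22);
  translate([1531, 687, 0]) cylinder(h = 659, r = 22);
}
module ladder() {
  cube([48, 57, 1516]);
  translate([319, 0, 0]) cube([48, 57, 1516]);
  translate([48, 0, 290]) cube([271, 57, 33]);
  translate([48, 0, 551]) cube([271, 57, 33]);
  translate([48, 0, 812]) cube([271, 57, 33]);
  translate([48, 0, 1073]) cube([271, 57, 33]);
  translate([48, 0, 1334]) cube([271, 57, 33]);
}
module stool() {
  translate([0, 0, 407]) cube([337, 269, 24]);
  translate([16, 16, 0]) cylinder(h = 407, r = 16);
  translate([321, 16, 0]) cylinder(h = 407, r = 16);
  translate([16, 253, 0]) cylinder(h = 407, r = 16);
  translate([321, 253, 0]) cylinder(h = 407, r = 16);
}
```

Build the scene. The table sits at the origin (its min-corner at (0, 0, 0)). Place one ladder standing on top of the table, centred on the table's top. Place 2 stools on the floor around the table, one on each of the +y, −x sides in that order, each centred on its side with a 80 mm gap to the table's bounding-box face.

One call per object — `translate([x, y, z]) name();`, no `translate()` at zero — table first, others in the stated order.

table();
translate([621, 354, 693]) ladder();
translate([636, 845, 0]) stool();
translate([-417, 248, 0]) stool();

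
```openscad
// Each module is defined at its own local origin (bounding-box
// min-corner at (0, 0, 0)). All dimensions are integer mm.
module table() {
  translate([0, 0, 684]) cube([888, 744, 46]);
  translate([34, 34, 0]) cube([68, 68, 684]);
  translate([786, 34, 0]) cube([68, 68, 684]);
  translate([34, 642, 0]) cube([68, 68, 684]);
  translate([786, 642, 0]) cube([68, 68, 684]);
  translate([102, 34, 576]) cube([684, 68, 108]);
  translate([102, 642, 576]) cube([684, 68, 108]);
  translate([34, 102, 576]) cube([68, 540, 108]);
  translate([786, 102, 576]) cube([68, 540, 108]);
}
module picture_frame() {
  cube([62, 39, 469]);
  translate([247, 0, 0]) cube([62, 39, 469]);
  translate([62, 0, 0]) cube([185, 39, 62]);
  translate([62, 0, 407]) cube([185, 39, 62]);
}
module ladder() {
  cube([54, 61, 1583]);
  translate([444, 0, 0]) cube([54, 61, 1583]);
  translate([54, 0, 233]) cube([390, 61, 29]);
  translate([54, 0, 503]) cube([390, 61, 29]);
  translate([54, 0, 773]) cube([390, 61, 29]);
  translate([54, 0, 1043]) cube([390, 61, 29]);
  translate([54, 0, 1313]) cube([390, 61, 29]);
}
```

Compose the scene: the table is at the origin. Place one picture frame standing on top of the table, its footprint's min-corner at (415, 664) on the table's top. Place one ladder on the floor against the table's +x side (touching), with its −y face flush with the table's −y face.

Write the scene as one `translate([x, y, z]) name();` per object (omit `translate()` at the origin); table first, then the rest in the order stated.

table();
translate([415, 664, 730]) picture_frame();
translate([888, 0, 0]) ladder();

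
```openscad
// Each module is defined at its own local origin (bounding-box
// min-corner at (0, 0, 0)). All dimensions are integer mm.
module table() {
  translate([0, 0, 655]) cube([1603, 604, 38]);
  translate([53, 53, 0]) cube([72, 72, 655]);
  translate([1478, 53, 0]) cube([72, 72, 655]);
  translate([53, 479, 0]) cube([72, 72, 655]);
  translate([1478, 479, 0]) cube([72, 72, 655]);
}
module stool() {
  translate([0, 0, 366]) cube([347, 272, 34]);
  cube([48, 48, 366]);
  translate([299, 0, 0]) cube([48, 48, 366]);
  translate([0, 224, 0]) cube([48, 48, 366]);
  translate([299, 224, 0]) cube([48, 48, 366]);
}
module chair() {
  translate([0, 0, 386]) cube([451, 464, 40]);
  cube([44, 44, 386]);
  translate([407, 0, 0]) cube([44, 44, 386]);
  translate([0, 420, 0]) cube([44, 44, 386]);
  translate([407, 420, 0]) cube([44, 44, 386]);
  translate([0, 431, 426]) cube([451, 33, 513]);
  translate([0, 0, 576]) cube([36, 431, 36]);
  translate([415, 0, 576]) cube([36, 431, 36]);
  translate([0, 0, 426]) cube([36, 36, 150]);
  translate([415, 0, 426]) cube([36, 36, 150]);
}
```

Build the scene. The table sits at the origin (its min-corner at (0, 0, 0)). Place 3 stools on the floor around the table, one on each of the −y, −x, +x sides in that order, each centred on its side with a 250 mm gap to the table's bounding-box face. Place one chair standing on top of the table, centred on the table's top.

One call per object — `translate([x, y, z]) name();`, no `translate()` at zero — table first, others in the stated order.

table();
translate([628, -522, 0]) stool();
translate([-597, 166, 0]) stool();
translate([1853, 166, 0]) stool();
translate([576, 70, 693]) chair();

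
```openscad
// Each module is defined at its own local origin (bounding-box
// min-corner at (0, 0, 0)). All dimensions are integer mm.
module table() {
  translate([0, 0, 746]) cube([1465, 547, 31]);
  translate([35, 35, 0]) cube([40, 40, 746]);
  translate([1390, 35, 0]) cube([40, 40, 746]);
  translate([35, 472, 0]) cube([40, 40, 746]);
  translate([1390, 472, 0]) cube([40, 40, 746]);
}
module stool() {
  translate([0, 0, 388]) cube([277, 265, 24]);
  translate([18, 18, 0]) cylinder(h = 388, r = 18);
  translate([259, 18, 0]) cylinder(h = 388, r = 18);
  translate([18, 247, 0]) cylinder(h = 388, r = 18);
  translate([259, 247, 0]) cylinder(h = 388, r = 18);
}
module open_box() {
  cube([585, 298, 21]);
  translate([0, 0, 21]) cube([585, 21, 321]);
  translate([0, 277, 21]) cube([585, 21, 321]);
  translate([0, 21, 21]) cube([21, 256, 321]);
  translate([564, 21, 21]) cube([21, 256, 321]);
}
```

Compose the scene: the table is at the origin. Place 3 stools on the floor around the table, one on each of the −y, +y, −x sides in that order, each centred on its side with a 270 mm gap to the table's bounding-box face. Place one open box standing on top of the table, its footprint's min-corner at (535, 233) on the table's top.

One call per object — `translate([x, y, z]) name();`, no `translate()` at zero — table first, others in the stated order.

table();
translate([594, -535, 0]) stool();
translate([594, 817, 0]) stool();
translate([-547, 141, 0]) stool();
translate([535, 233, 777]) open_box();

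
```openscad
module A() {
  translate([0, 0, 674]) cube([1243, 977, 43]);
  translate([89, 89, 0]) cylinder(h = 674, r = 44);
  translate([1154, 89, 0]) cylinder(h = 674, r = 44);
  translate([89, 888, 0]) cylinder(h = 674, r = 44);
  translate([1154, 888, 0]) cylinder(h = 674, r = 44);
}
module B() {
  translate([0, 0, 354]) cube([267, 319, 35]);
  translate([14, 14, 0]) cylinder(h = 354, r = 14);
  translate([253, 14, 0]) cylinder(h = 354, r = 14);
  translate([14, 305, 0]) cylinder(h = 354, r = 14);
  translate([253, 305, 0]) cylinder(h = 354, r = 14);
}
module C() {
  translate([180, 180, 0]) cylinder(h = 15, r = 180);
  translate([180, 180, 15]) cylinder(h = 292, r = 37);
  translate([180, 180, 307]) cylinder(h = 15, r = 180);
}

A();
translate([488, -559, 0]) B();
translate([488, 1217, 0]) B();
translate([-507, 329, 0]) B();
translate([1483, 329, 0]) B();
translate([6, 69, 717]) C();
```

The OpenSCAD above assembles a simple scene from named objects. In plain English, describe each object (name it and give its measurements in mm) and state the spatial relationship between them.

A is a rectangular dining table. The top is 1243×977×43 mm with its upper surface at z = 717 mm. It stands on four round legs of 88 mm diameter, each leg's bounding box inset 45 mm from the nearest pair of top edges, running from the floor to the underside of the top.

B is a four-legged stool. The seat is 267×319 mm, 35 mm thick, top at z = 389 mm. It stands on four round legs, each 28 mm in diameter, from z = 0 to the seat underside, each leg's axis is inset half a diameter from the nearest pair of seat edges (so the leg's bounding box is flush with the corner).

C is a spool: two coaxial disc flanges of radius 180 mm and thickness 15 mm, joined by a core cylinder of radius 37 mm and height 292 mm. The lower flange rests on z = 0 and the three cylinders share a vertical axis.

Four stools sit around the table at the −y, +y, −x, +x sides. The spool is on top of the table.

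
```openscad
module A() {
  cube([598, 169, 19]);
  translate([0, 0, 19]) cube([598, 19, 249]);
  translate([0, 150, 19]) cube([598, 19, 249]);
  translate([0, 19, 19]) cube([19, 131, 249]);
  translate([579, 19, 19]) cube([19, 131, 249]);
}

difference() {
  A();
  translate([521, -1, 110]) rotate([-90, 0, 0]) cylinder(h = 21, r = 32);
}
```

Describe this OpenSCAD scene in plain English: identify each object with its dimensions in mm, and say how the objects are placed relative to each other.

A is an open-topped rectangular box: outside dimensions 598×169×268 mm, with a uniform wall and base thickness of 19 mm. The base is a full 598×169 slab on the floor; four walls sit on top of the base. The front and back walls (the −y and +y sides) span the full width; the two side walls fit between them.

The open box has a circular hole of radius 32 mm through its front wall, centred at (x = 521, z = 110).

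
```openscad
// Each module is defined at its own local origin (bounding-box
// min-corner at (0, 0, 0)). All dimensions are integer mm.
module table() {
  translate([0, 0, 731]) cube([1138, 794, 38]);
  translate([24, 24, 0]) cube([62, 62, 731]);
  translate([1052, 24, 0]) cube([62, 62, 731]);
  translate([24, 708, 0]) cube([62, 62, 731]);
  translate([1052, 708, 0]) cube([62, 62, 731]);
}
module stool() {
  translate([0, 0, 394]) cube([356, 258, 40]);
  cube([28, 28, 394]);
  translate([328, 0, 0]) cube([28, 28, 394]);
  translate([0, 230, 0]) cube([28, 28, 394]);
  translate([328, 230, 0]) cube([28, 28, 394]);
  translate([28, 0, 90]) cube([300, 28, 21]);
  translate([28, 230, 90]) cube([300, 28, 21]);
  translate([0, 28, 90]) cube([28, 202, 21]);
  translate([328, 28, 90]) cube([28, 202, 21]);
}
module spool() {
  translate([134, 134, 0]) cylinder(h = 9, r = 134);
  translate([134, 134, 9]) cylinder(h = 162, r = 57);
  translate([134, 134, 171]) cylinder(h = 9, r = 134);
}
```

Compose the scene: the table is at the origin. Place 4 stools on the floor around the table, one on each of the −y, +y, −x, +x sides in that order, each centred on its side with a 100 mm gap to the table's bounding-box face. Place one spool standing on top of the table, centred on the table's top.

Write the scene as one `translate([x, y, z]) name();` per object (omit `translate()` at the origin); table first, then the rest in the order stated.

table();
translate([391, -358, 0]) stool();
translate([391, 894, 0]) stool();
translate([-456, 268, 0]) stool();
translate([1238, 268, 0]) stool();
translate([435, 263, 769]) spool();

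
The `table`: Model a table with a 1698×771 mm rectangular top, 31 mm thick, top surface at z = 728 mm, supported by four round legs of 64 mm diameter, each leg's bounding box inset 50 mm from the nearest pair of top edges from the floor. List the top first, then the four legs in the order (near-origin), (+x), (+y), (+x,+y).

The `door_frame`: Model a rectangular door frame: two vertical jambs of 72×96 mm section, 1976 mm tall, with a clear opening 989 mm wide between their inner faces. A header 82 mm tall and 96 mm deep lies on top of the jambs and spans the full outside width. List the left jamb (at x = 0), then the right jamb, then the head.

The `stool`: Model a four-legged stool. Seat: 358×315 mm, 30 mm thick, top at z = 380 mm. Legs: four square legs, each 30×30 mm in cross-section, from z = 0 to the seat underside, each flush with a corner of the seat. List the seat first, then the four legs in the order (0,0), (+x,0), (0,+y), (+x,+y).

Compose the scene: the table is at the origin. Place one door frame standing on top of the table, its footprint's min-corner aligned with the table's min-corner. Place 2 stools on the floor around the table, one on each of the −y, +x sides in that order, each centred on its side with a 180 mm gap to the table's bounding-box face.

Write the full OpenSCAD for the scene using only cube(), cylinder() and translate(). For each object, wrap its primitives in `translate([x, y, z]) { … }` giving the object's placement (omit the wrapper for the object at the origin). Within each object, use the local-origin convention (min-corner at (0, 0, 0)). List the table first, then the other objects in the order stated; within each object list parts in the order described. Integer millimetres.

translate([0, 0, 697]) cube([1698, 771, 31]);
translate([82, 82, 0]) cylinder(h = 697, r = 32);
translate([1616, 82, 0]) cylinder(h = 697, r = 32);
translate([82, 689, 0]) cylinder(h = 697, r = 32);
translate([1616, 689, 0]) cylinder(h = 697, r = 32);
translate([0, 0, 728]) {
  cube([72, 96, 1976]);
  translate([1061, 0, 0]) cube([72, 96, 1976]);
  translate([0, 0, 1976]) cube([1133, 96, 82]);
}
translate([670, -495, 0]) {
  translate([0, 0, 350]) cube([358, 315, 30]);
  cube([30, 30, 350]);
  translate([328, 0, 0]) cube([30, 30, 350]);
  translate([0, 285, 0]) cube([30, 30, 350]);
  translate([328, 285, 0]) cube([30, 30, 350]);
}
translate([1878, 228, 0]) {
  translate([0, 0, 350]) cube([358, 315, 30]);
  cube([30, 30, 350]);
  translate([328, 0, 0]) cube([30, 30, 350]);
  translate([0, 285, 0]) cube([30, 30, 350]);
  translate([328, 285, 0]) cube([30, 30, 350]);
}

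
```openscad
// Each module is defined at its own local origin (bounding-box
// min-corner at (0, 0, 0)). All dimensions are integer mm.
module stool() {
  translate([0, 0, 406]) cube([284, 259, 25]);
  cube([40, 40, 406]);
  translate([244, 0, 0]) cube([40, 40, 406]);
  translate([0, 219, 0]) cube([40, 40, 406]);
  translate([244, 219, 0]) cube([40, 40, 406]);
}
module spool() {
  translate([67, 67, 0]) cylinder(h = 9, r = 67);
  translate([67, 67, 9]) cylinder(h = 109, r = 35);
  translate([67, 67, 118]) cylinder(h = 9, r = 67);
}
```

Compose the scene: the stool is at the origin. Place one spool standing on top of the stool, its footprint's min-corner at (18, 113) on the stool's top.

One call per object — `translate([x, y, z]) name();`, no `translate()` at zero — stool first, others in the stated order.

stool();
translate([18, 113, 431]) spool();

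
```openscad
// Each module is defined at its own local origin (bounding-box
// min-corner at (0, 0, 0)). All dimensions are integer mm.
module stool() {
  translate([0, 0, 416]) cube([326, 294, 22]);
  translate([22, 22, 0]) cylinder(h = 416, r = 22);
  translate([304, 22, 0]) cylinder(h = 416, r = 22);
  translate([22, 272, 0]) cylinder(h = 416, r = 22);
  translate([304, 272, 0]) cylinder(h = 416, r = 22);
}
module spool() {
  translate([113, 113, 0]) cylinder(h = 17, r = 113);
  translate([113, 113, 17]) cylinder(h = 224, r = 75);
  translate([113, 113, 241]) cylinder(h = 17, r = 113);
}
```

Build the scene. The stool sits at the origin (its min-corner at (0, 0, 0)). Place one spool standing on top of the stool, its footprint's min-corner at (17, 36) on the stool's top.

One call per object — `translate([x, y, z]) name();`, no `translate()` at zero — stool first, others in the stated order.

stool();
translate([17, 36, 438]) spool();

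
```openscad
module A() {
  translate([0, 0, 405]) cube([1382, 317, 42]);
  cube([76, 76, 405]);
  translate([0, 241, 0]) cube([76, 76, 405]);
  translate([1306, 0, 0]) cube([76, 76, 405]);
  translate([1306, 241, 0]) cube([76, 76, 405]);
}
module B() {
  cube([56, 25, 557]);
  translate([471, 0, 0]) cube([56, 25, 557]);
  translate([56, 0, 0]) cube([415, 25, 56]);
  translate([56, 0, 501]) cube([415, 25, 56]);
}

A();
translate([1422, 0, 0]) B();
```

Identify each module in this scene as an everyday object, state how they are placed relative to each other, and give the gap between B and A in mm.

A is a bench. B is a picture frame. The picture frame is on the floor beside the bench on its +x side. The gap between the picture frame and the bench is 40 mm.

The picture frame's nearest face is 40 mm from the bench's +x face.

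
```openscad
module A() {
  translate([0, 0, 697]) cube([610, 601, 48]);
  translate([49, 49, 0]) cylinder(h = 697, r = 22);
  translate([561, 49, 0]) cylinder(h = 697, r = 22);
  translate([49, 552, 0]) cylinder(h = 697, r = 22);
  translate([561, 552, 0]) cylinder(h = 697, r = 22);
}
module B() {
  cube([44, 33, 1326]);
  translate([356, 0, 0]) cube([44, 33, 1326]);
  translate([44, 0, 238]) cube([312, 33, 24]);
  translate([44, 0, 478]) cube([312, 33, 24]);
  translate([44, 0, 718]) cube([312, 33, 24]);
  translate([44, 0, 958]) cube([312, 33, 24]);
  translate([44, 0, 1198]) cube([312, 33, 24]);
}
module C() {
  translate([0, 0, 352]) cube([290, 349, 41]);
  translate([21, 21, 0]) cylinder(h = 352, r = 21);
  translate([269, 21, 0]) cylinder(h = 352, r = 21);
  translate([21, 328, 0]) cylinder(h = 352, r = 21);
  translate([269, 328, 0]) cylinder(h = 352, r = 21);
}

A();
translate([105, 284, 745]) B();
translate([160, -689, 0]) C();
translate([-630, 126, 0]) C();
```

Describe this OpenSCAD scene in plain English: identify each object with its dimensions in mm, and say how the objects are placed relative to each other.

A is a table with a 610×601 mm rectangular top, 48 mm thick, top surface at z = 745 mm, supported by four round legs of 44 mm diameter, each leg's bounding box inset 27 mm from the nearest pair of top edges, running from the floor.

B is a wooden ladder with two side rails of 44×33 mm section and 1326 mm height, set 400 mm apart overall. Between them run 5 rectangular rungs (33 mm deep, 24 mm thick), front faces flush with the rails' −y face. The bottom of the first rung is 238 mm above the floor and each subsequent rung is 240 mm higher than the one below.

C is a four-legged stool. The seat is a 290×349×41 mm slab whose top surface is at z = 393 mm; four round legs, each 42 mm in diameter, run from the floor (z = 0) to the underside of the seat, each leg's axis is inset half a diameter from the nearest pair of seat edges (so the leg's bounding box is flush with the corner).

The ladder is on top of the table, centred. Two stools sit around the table at the −y, −x sides.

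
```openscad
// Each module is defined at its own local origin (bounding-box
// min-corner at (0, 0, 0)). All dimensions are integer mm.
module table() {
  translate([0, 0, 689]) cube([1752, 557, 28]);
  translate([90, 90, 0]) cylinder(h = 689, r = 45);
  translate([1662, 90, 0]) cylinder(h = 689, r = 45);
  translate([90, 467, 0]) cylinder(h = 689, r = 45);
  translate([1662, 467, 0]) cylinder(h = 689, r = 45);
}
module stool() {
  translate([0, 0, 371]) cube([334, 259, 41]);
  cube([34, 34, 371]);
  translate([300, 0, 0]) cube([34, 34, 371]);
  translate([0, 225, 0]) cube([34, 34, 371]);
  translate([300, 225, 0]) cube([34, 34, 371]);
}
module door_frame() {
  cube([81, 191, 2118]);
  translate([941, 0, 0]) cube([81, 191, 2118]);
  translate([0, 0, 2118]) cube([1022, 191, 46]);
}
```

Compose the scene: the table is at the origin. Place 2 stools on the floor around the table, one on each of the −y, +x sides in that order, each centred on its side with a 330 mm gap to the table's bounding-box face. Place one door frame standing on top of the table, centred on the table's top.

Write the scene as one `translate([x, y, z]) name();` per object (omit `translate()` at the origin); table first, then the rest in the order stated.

table();
translate([709, -589, 0]) stool();
translate([2082, 149, 0]) stool();
translate([365, 183, 717]) door_frame();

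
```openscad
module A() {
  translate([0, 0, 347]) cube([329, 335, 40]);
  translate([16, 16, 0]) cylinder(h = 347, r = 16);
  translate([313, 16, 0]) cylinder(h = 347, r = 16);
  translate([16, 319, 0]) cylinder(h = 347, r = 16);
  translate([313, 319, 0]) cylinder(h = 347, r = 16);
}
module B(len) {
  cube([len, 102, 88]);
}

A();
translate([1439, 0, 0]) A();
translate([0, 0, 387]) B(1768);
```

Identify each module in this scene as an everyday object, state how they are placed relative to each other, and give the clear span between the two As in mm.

Second stool starts at x = 1439; first ends at x = 329; clear span = 1439 − 329 = 1110 mm.

A is a stool. B is a beam. A beam spans the tops of two stools. The clear span between the two stools is 1110 mm.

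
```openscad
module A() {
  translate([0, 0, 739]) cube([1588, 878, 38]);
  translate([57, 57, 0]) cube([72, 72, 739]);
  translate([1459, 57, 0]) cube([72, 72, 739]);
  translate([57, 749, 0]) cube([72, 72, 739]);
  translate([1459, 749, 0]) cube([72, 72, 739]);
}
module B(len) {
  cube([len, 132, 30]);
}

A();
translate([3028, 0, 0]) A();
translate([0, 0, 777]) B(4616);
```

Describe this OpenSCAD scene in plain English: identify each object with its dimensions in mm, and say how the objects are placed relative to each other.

A is a rectangular dining table. The top is 1588×878×38 mm with its upper surface at z = 777 mm. It stands on four 72×72 mm square legs, each inset 57 mm from the nearest pair of top edges, running from the floor to the underside of the top.

B is a rectangular beam 4616 mm long (x), 132 mm deep (y), 30 mm thick (z).

The beam spans the tops of two tables placed 1440 mm apart, resting at z = 777 mm.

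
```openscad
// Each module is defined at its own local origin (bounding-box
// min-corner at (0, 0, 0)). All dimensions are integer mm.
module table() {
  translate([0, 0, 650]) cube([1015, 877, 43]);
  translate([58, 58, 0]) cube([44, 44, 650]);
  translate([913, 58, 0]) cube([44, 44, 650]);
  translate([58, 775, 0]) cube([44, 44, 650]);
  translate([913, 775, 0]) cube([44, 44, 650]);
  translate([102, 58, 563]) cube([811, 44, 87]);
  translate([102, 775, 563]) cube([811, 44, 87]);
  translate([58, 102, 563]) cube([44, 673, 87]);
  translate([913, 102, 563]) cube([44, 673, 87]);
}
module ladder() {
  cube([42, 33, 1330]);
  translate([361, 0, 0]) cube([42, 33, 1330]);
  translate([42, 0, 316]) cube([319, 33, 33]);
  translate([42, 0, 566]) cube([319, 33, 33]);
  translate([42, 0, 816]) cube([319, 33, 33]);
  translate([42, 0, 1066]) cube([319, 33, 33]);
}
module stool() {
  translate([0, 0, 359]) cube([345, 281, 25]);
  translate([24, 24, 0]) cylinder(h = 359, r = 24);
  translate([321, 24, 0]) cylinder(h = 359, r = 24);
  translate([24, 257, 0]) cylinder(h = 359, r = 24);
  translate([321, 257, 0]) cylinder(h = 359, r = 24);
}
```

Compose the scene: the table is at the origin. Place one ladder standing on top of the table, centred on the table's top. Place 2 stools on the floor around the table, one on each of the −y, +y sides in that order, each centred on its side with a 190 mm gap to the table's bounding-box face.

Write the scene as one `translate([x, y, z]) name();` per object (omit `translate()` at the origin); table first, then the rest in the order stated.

table();
translate([306, 422, 693]) ladder();
translate([335, -471, 0]) stool();
translate([335, 1067, 0]) stool();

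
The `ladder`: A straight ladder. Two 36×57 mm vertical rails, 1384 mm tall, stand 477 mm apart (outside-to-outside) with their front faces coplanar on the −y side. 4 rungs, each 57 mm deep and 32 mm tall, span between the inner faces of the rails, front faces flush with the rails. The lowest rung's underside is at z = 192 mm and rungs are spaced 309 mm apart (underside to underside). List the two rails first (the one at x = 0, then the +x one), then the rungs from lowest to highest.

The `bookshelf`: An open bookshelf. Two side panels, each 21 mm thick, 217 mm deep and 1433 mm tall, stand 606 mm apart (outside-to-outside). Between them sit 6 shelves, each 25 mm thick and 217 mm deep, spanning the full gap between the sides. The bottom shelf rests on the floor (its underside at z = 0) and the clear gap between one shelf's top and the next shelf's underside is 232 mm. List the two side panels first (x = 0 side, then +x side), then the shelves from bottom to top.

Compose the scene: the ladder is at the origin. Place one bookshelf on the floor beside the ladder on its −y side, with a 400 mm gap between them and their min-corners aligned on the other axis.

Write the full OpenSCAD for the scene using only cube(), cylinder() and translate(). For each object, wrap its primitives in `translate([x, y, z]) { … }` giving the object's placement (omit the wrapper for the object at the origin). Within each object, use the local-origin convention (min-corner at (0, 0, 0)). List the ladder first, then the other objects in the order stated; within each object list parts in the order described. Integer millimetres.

cube([36, 57, 1384]);
translate([441, 0, 0]) cube([36, 57, 1384]);
translate([36, 0, 192]) cube([405, 57, 32]);
translate([36, 0, 501]) cube([405, 57, 32]);
translate([36, 0, 810]) cube([405, 57, 32]);
translate([36, 0, 1119]) cube([405, 57, 32]);
translate([0, -617, 0]) {
  cube([21, 217, 1433]);
  translate([585, 0, 0]) cube([21, 217, 1433]);
  translate([21, 0, 0]) cube([564, 217, 25]);
  translate([21, 0, 257]) cube([564, 217, 25]);
  translate([21, 0, 514]) cube([564, 217, 25]);
  translate([21, 0, 771]) cube([564, 217, 25]);
  translate([21, 0, 1028]) cube([564, 217, 25]);
  translate([21, 0, 1285]) cube([564, 217, 25]);
}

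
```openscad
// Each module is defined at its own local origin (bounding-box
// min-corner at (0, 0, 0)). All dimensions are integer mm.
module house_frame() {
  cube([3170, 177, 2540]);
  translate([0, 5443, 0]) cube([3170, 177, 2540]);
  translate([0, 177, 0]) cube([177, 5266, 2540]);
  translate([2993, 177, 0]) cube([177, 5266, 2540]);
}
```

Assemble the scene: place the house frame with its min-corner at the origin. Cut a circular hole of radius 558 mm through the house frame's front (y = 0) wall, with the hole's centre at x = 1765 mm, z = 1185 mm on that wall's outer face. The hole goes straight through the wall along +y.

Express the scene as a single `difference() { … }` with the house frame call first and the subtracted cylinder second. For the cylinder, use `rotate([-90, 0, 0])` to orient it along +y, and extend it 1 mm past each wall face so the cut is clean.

difference() {
  house_frame();
  translate([1765, -1, 1185]) rotate([-90, 0, 0]) cylinder(h = 179, r = 558);
}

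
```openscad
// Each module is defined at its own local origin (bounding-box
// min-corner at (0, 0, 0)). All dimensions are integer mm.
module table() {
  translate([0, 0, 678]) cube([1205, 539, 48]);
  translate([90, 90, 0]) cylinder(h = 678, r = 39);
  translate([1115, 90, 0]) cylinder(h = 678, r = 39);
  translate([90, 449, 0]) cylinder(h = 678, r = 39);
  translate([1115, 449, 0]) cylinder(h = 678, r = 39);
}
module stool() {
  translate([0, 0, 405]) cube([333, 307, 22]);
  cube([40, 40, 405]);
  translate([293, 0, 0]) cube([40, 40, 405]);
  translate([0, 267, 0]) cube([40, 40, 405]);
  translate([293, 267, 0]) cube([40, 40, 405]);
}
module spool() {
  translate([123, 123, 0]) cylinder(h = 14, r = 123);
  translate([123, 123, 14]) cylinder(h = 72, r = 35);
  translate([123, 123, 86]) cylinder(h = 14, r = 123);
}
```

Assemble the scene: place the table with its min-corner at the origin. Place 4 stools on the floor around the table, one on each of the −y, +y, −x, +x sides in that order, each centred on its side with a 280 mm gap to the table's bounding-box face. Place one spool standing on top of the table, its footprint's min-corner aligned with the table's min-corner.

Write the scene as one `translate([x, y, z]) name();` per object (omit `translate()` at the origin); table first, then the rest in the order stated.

table();
translate([436, -587, 0]) stool();
translate([436, 819, 0]) stool();
translate([-613, 116, 0]) stool();
translate([1485, 116, 0]) stool();
translate([0, 0, 726]) spool();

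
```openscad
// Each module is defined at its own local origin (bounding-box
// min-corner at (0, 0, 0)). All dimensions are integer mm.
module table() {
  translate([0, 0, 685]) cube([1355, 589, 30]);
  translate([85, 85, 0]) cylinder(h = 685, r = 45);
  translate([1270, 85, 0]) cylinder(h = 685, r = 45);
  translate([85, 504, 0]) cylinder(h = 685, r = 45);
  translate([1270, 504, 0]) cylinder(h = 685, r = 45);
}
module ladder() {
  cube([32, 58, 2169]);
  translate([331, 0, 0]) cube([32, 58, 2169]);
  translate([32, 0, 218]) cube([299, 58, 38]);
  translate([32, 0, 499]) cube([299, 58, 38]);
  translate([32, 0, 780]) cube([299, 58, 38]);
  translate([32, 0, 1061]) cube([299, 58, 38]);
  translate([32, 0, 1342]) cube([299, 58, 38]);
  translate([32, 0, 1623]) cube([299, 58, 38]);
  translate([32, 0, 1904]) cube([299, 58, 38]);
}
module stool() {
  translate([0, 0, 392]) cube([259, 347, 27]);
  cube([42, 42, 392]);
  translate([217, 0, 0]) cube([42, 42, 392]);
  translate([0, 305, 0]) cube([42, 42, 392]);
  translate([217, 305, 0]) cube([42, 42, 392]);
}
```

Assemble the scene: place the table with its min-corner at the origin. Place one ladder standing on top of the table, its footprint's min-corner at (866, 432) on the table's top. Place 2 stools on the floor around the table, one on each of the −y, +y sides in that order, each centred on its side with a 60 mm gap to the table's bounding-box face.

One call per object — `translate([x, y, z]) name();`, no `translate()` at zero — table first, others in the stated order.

table();
translate([866, 432, 715]) ladder();
translate([548, -407, 0]) stool();
translate([548, 649, 0]) stool();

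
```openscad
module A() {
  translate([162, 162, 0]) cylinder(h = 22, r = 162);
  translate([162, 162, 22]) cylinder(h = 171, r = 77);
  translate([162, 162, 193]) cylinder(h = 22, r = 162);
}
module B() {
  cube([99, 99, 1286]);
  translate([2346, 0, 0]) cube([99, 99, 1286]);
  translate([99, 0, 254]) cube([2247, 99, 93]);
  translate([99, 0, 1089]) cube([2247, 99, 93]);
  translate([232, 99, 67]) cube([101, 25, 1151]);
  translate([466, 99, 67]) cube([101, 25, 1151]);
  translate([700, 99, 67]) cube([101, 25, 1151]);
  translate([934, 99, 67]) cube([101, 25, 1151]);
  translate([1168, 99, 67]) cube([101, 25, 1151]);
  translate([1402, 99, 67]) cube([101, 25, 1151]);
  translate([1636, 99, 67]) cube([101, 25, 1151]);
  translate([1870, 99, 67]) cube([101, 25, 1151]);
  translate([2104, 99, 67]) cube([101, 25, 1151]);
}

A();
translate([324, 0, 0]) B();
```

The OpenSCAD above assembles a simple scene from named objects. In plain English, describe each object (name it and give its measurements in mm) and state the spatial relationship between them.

A is a spool: two coaxial disc flanges of radius 162 mm and thickness 22 mm, joined by a core cylinder of radius 77 mm and height 171 mm. The lower flange rests on z = 0 and the three cylinders share a vertical axis.

B is a fence section. Two 99×99 mm posts, 1286 mm tall, stand on the floor with a clear span of 2247 mm between their inner faces. Two horizontal rails of 99×93 mm section span the gap between the posts with their undersides at z = 254 mm and z = 1089 mm, flush with the posts' −y face. 9 pickets, each 101 mm wide, 25 mm thick and 1151 mm tall, are fixed to the +y face of the rails with their bottoms at z = 67 mm, evenly spaced across the span with equal gaps (rounded down to the nearest mm) at the −x end and between each pair — any rounding remainder accumulates at the +x end.

The fence section is against the spool's +x side, with their −y faces flush.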